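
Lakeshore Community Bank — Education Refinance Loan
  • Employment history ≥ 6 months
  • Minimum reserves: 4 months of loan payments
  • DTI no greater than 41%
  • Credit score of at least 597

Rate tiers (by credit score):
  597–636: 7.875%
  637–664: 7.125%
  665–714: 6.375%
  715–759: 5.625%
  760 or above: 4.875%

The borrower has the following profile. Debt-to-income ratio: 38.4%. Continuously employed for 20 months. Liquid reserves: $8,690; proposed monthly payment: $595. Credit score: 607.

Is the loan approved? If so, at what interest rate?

Credit score 607 ≥ 597 (meets minimum)
Employment 20 ≥ 6 months
Reserves = 8,690/595 = 14.6 months ≥ 4
Debt-to-income 38.4% vs 41% cap — pass
All requirements met. Score 607 falls in the 597–636 tier → 7.875%.

Approved at 7.875%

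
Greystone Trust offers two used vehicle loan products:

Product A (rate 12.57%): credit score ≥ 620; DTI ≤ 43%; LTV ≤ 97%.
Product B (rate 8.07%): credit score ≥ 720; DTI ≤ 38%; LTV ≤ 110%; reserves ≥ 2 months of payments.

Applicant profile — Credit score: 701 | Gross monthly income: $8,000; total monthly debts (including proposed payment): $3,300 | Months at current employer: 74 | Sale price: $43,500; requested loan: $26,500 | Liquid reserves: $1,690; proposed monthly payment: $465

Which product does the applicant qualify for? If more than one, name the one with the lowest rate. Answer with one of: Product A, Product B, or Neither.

Product A

DTI = 3,300/8,000 = 41.2%.
LTV = 26,500/43,500 = 60.9%.
Reserves = 1,690/465 = 3.6 months.
Product A: score 701 ≥ 620; DTI 41.2% ≤ 43%; LTV 60.9% ≤ 97% → qualifies.
Product B: score 701 < 720; DTI 41.2% > 38%; LTV 60.9% ≤ 110%; reserves 3.6 ≥ 2 mo → does not qualify.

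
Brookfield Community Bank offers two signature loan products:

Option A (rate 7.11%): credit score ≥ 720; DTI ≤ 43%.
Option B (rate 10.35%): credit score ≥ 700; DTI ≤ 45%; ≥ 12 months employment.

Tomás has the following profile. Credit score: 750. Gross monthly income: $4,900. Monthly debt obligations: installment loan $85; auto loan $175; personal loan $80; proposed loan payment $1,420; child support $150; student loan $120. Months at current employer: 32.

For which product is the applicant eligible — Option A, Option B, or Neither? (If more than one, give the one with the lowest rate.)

Total debts = (85 + 175 + 80 + 1,420 + 150 + 120) = 2,030; DTI = 2,030/4,900 = 41.4%.
Option A: score 750 ≥ 720; DTI 41.4% ≤ 43% → qualifies.
Option B: score 750 ≥ 700; DTI 41.4% ≤ 45%; employment 32 ≥ 12 mo → qualifies.
Qualifying: Option A, Option B. Lowest rate is 7.11% → Option A.

Option A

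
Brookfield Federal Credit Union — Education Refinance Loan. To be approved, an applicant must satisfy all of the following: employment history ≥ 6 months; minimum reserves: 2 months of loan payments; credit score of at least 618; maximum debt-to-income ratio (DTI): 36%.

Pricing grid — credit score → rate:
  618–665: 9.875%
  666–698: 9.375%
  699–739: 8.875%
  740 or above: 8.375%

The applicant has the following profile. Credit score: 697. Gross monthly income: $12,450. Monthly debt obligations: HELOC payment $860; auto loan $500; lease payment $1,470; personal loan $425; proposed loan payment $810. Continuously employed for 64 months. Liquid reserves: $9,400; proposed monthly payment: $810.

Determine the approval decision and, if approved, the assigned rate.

Credit score 697 ≥ 618 (meets minimum)
Total monthly debts = (860 + 500 + 1,470 + 425 + 810) = 4,065. Debt-to-income = 4,065/12,450 = 32.7% — meets 36% limit
Reserves: 9,400 ÷ 810 = 11.6 months (meets 2-month minimum)
Employment 64 ≥ 6 months
All requirements met. Score 697 falls in the 666–698 tier → 9.375%.

Approved at 9.375%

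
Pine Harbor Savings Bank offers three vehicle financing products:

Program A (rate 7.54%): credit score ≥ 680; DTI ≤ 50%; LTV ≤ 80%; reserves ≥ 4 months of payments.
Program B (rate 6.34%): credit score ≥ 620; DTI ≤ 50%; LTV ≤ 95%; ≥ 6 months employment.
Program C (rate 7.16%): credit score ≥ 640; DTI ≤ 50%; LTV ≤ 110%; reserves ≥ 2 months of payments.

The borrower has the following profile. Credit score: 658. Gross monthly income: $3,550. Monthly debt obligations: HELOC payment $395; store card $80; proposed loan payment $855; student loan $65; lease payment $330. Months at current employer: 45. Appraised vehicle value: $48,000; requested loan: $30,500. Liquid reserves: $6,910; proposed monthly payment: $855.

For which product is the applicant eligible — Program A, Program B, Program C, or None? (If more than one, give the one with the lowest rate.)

Total debts = (395 + 80 + 855 + 65 + 330) = 1,725; DTI = 1,725/3,550 = 48.6%.
LTV = 30,500/48,000 = 63.5%.
Reserves = 6,910/855 = 8.1 months.
Program A: score 658 < 680; DTI 48.6% ≤ 50%; LTV 63.5% ≤ 80%; reserves 8.1 ≥ 4 mo → does not qualify.
Program B: score 658 ≥ 620; DTI 48.6% ≤ 50%; LTV 63.5% ≤ 95%; employment 45 ≥ 6 mo → qualifies.
Program C: score 658 ≥ 640; DTI 48.6% ≤ 50%; LTV 63.5% ≤ 110%; reserves 8.1 ≥ 2 mo → qualifies.
Qualifying: Program B, Program C. Lowest rate is 6.34% → Program B.

Program B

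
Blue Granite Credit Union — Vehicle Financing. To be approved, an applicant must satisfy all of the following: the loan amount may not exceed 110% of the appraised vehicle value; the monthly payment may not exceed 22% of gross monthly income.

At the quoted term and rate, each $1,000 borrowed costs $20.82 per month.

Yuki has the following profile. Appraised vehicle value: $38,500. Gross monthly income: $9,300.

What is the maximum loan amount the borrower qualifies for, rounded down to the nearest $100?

$42,300

Payment cap: 22% × $9,300 = $2,046/month.
At $20.82 per $1,000, that supports 2,046/20.82 × 1,000 ≈ $98,270 → $98,200.
LTV cap: 110% × $38,500 = $42,350 → $42,300.
Binding constraint: loan-to-value.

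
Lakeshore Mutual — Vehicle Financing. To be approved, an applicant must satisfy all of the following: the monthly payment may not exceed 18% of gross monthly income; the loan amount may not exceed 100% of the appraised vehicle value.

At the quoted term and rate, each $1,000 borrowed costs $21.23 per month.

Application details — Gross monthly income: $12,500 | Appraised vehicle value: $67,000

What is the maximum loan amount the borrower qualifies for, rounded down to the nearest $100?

$67,000

Payment cap: 18% × $12,500 = $2,250/month.
At $21.23 per $1,000, that supports 2,250/21.23 × 1,000 ≈ $105,982 → $105,900.
LTV cap: 100% × $67,000 = $67,000 → $67,000.
Binding constraint: loan-to-value.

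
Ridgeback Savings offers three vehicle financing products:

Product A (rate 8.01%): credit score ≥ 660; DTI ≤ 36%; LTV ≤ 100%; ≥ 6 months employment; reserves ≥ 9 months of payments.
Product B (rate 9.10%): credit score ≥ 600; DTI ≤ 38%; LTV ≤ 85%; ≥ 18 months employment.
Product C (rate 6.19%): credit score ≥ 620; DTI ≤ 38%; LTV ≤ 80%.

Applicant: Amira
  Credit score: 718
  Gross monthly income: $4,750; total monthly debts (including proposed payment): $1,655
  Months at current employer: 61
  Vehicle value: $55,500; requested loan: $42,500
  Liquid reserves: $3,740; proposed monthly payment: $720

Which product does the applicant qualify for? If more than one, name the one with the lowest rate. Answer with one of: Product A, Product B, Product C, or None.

Product C

DTI = 1,655/4,750 = 34.8%.
LTV = 42,500/55,500 = 76.6%.
Reserves = 3,740/720 = 5.2 months.
Product A: score 718 ≥ 660; DTI 34.8% ≤ 36%; LTV 76.6% ≤ 100%; employment 61 ≥ 6 mo; reserves 5.2 < 9 mo → does not qualify.
Product B: score 718 ≥ 600; DTI 34.8% ≤ 38%; LTV 76.6% ≤ 85%; employment 61 ≥ 18 mo → qualifies.
Product C: score 718 ≥ 620; DTI 34.8% ≤ 38%; LTV 76.6% ≤ 80% → qualifies.
Qualifying: Product B, Product C. Lowest rate is 6.19% → Product C.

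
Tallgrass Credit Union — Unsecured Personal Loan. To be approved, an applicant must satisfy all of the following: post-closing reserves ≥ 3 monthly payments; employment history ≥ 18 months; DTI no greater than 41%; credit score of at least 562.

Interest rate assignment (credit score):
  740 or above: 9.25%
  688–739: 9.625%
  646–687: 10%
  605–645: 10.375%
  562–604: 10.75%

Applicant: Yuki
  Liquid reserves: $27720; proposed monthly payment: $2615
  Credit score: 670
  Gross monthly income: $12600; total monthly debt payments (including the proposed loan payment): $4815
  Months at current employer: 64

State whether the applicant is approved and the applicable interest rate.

Approved at 10%

Credit score 670 ≥ 562 (meets minimum)
DTI = 4,815/12,600 = 38.2% ≤ 41%
Employment 64 ≥ 18 months
Reserves = 27,720/2,615 = 10.6 months ≥ 3
All requirements met. Score 670 falls in the 646–687 tier → 10%.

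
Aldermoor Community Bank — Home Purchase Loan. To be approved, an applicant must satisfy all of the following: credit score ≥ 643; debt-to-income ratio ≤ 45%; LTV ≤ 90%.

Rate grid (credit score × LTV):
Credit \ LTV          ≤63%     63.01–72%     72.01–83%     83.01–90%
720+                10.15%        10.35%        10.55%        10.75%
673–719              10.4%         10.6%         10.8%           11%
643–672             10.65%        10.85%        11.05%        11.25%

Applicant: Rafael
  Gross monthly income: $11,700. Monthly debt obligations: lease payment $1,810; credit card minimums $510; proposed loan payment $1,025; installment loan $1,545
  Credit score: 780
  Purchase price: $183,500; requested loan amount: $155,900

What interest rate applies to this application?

10.75%

Credit score 780 ≥ 643; Total monthly debts = (1,810 + 510 + 1,025 + 1,545) = 4,890. Debt-to-income = 4,890/11,700 = 41.8% — meets 45% limit
LTV = 155,900/183,500 = 85% ≤ 90%
Row: 780 falls in 720+. Column: 85% falls in 83.01–90%. Rate = 10.75%.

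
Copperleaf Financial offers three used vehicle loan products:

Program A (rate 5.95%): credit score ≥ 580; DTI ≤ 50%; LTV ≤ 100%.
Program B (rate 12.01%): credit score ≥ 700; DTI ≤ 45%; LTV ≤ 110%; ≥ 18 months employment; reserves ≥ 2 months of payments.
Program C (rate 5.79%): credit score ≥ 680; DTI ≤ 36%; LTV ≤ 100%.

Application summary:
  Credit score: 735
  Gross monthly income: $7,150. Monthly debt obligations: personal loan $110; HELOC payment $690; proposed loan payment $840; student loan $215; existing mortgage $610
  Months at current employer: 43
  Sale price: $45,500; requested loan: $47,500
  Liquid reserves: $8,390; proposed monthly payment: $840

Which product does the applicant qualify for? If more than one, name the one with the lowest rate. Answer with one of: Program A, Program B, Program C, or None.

Program B

Total debts = (110 + 690 + 840 + 215 + 610) = 2,465; DTI = 2,465/7,150 = 34.5%.
LTV = 47,500/45,500 = 104.4%.
Reserves = 8,390/840 = 10.0 months.
Program A: score 735 ≥ 580; DTI 34.5% ≤ 50%; LTV 104.4% > 100% → does not qualify.
Program B: score 735 ≥ 700; DTI 34.5% ≤ 45%; LTV 104.4% ≤ 110%; employment 43 ≥ 18 mo; reserves 10.0 ≥ 2 mo → qualifies.
Program C: score 735 ≥ 680; DTI 34.5% ≤ 36%; LTV 104.4% > 100% → does not qualify.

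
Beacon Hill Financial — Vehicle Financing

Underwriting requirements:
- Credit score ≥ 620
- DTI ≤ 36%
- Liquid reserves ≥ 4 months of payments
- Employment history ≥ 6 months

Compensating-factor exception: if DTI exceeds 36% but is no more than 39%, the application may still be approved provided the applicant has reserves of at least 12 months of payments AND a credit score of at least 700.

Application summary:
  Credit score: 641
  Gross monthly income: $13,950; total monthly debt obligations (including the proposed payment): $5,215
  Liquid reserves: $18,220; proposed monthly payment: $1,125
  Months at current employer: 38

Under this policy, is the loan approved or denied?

Credit score 641 ≥ 620 (meets base)
DTI = 5,215/13,950 = 37.4% > 36% — standard DTI limit exceeded.
Liquid reserves cover 18,220/1,125 = 16.2 months — ≥ 4 required
Employment 38 ≥ 6 months
DTI 37.4% is within the 36%–39% exception band; checking compensating factors.
Reserves 16.2 ≥ 12 months; credit score 641 < 700.
Compensating-factor requirement not fully met.

Denied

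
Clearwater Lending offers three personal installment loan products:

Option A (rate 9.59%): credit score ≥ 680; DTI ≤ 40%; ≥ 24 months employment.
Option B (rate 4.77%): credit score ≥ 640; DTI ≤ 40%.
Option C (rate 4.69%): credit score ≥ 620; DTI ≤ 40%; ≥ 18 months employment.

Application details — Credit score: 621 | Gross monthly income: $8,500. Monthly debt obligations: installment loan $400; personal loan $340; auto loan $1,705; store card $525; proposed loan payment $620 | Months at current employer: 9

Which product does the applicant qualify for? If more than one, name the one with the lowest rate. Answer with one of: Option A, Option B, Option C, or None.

Total debts = (400 + 340 + 1,705 + 525 + 620) = 3,590; DTI = 3,590/8,500 = 42.2%.
Option A: score 621 < 680; DTI 42.2% > 40%; employment 9 < 24 mo → does not qualify.
Option B: score 621 < 640; DTI 42.2% > 40% → does not qualify.
Option C: score 621 ≥ 620; DTI 42.2% > 40%; employment 9 < 18 mo → does not qualify.

None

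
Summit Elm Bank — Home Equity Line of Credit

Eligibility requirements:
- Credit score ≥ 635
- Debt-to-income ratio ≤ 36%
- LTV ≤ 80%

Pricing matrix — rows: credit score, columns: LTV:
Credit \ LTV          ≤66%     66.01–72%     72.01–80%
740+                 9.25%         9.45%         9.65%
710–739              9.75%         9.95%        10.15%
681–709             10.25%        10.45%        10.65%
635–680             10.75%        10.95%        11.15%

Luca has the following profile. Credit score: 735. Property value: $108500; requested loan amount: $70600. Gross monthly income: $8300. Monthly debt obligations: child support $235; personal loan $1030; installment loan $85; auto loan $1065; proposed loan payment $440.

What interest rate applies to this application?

9.75%

Credit score 735 ≥ 635; Total monthly debts = (235 + 1,030 + 85 + 1,065 + 440) = 2,855. DTI = 2,855/8,300 = 34.4% ≤ 36%
Loan-to-value = 70,600/108,500 = 65.1% — pass (80% max)
Row: 735 falls in 710–739. Column: 65.1% falls in ≤66%. Rate = 9.75%.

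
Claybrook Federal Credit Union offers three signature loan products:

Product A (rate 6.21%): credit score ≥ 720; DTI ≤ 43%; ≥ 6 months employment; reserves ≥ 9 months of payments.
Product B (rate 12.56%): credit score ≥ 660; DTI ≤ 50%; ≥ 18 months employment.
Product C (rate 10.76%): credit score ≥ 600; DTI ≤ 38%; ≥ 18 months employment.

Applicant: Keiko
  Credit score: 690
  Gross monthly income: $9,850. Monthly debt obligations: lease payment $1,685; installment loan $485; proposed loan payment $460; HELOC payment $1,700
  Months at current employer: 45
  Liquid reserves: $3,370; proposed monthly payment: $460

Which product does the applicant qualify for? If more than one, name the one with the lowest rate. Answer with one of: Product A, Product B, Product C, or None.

Product B

Total debts = (1,685 + 485 + 460 + 1,700) = 4,330; DTI = 4,330/9,850 = 44%.
Reserves = 3,370/460 = 7.3 months.
Product A: score 690 < 720; DTI 44% > 43%; employment 45 ≥ 6 mo; reserves 7.3 < 9 mo → does not qualify.
Product B: score 690 ≥ 660; DTI 44% ≤ 50%; employment 45 ≥ 18 mo → qualifies.
Product C: score 690 ≥ 600; DTI 44% > 38%; employment 45 ≥ 18 mo → does not qualify.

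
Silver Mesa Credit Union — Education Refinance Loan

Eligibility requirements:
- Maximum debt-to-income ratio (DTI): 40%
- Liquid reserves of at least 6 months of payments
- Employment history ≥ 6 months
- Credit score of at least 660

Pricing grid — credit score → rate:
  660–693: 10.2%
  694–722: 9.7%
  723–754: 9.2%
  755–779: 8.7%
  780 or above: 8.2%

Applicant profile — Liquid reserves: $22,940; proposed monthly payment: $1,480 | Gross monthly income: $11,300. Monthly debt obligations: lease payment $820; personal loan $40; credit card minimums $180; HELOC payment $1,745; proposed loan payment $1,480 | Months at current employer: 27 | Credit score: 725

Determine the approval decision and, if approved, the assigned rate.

Credit score 725 ≥ 660 (meets minimum)
Employment 27 ≥ 6 months
Reserves: 22,940 ÷ 1,480 = 15.5 months (meets 6-month minimum)
Total monthly debts = (820 + 40 + 180 + 1,745 + 1,480) = 4,265. Debt-to-income = 4,265/11,300 = 37.7% — meets 40% limit
All requirements met. Score 725 falls in the 723–754 tier → 9.2%.

Approved at 9.2%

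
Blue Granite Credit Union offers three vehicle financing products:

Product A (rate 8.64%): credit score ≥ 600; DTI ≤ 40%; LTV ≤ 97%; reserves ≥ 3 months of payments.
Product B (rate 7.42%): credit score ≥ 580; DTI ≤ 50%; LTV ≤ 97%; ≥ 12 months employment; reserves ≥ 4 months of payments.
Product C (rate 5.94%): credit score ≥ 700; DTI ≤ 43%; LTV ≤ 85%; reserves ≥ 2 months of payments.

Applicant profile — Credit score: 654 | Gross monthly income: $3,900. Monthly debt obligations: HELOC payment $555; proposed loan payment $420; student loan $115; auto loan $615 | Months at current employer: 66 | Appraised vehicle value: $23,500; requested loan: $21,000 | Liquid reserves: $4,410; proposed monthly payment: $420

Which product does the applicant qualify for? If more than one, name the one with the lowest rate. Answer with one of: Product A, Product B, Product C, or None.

Product B

Total debts = (555 + 420 + 115 + 615) = 1,705; DTI = 1,705/3,900 = 43.7%.
LTV = 21,000/23,500 = 89.4%.
Reserves = 4,410/420 = 10.5 months.
Product A: score 654 ≥ 600; DTI 43.7% > 40%; LTV 89.4% ≤ 97%; reserves 10.5 ≥ 3 mo → does not qualify.
Product B: score 654 ≥ 580; DTI 43.7% ≤ 50%; LTV 89.4% ≤ 97%; employment 66 ≥ 12 mo; reserves 10.5 ≥ 4 mo → qualifies.
Product C: score 654 < 700; DTI 43.7% > 43%; LTV 89.4% > 85%; reserves 10.5 ≥ 2 mo → does not qualify.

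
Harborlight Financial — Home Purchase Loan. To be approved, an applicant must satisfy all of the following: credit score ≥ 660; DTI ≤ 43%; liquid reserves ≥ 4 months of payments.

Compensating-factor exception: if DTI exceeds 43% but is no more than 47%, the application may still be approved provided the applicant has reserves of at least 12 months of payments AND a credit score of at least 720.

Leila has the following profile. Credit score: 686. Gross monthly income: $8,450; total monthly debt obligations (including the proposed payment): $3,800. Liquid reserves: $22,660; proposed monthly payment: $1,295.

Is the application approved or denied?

Denied

Credit score 686 ≥ 660 (meets base)
DTI: 3,800 ÷ 8,450 = 45%, over the 43% base limit.
Liquid reserves cover 22,660/1,295 = 17.5 months — ≥ 4 required
45% falls in the override range (43%–47%), so the compensating-factor test applies.
Reserves 17.5 ≥ 12 months; credit score 686 < 720.
Compensating-factor requirement not fully met.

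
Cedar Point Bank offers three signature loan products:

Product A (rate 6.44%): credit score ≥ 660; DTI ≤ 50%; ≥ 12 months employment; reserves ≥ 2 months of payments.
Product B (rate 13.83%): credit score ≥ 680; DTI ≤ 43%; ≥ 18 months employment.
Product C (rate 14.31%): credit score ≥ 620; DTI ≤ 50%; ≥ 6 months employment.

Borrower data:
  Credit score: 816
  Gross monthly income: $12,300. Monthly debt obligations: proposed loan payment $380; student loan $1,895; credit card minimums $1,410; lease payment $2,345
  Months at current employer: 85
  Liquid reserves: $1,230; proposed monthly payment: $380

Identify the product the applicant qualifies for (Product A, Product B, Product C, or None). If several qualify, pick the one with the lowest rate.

Product A

Total debts = (380 + 1,895 + 1,410 + 2,345) = 6,030; DTI = 6,030/12,300 = 49%.
Reserves = 1,230/380 = 3.2 months.
Product A: score 816 ≥ 660; DTI 49% ≤ 50%; employment 85 ≥ 12 mo; reserves 3.2 ≥ 2 mo → qualifies.
Product B: score 816 ≥ 680; DTI 49% > 43%; employment 85 ≥ 18 mo → does not qualify.
Product C: score 816 ≥ 620; DTI 49% ≤ 50%; employment 85 ≥ 6 mo → qualifies.
Qualifying: Product A, Product C. Lowest rate is 6.44% → Product A.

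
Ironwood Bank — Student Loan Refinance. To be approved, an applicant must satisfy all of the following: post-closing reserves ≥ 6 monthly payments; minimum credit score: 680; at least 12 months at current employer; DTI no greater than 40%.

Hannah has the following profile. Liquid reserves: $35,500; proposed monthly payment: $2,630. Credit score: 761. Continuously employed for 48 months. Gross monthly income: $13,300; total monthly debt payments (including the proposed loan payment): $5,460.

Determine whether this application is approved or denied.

Reserves: 35,500 ÷ 2,630 = 13.5 months (meets 6-month minimum)
Credit score 761 ≥ 680 (meets)
Employment 48 ≥ 12 months
DTI = 5,460/13,300 = 41.1% > 40%
Fails on DTI.

Denied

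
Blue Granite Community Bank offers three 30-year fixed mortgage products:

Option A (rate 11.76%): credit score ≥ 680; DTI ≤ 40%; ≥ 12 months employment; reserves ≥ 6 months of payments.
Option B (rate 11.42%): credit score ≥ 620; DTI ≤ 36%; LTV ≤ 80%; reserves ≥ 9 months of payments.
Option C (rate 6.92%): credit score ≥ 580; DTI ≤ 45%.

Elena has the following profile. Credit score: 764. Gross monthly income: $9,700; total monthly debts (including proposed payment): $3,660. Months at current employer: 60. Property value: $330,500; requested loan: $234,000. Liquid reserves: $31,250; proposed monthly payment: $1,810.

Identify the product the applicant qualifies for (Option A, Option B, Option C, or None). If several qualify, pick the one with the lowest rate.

DTI = 3,660/9,700 = 37.7%.
LTV = 234,000/330,500 = 70.8%.
Reserves = 31,250/1,810 = 17.3 months.
Option A: score 764 ≥ 680; DTI 37.7% ≤ 40%; employment 60 ≥ 12 mo; reserves 17.3 ≥ 6 mo → qualifies.
Option B: score 764 ≥ 620; DTI 37.7% > 36%; LTV 70.8% ≤ 80%; reserves 17.3 ≥ 9 mo → does not qualify.
Option C: score 764 ≥ 580; DTI 37.7% ≤ 45% → qualifies.
Qualifying: Option A, Option C. Lowest rate is 6.92% → Option C.

Option C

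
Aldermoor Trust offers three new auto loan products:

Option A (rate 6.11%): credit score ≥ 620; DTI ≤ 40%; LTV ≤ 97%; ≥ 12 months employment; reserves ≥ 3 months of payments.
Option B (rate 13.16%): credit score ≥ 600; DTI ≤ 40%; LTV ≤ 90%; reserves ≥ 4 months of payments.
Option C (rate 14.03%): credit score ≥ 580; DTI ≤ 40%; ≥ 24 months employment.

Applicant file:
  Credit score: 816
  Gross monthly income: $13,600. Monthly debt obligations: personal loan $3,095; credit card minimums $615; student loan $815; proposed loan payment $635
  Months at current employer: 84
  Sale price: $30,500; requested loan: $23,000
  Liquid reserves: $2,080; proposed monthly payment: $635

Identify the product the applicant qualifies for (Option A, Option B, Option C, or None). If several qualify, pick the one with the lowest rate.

Option A

Total debts = (3,095 + 615 + 815 + 635) = 5,160; DTI = 5,160/13,600 = 37.9%.
LTV = 23,000/30,500 = 75.4%.
Reserves = 2,080/635 = 3.3 months.
Option A: score 816 ≥ 620; DTI 37.9% ≤ 40%; LTV 75.4% ≤ 97%; employment 84 ≥ 12 mo; reserves 3.3 ≥ 3 mo → qualifies.
Option B: score 816 ≥ 600; DTI 37.9% ≤ 40%; LTV 75.4% ≤ 90%; reserves 3.3 < 4 mo → does not qualify.
Option C: score 816 ≥ 580; DTI 37.9% ≤ 40%; employment 84 ≥ 24 mo → qualifies.
Qualifying: Option A, Option C. Lowest rate is 6.11% → Option A.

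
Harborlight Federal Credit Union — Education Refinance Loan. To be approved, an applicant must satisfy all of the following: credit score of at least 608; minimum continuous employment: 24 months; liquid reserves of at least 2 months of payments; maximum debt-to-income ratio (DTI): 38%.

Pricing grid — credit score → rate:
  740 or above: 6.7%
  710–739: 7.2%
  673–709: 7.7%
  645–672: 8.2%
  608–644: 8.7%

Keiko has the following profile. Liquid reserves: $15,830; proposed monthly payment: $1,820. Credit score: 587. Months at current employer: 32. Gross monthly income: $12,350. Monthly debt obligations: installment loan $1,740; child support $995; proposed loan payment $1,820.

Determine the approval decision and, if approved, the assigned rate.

Credit score 587 < 608 (below minimum)
Reserves: 15,830 ÷ 1,820 = 8.7 months (meets 2-month minimum)
Total monthly debts = (1,740 + 995 + 1,820) = 4,555. DTI: 4,555 ÷ 12,350 = 36.9%, within the 38% cap
Employment 32 ≥ 24 months
Not all requirements met → denied.

Denied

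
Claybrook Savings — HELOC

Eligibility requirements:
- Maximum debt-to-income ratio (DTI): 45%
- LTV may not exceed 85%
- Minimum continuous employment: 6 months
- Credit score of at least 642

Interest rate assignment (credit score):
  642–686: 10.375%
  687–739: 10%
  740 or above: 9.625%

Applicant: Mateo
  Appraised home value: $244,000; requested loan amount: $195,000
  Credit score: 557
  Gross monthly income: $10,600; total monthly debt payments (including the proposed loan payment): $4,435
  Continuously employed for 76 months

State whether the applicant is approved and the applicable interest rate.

Denied

Credit score 557 < 642 (below minimum)
Employment 76 ≥ 6 months
DTI = 4,435/10,600 = 41.8% ≤ 45%
LTV = 195,000/244,000 = 79.9% ≤ 85%
Not all requirements met → denied.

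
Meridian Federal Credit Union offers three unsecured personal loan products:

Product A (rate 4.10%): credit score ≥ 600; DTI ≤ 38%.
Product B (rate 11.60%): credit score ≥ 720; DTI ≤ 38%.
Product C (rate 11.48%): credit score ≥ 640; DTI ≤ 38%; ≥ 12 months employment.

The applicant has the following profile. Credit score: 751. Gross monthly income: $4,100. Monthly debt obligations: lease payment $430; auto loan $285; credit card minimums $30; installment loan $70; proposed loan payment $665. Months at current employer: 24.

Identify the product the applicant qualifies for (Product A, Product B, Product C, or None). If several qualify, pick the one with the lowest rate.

Total debts = (430 + 285 + 30 + 70 + 665) = 1,480; DTI = 1,480/4,100 = 36.1%.
Product A: score 751 ≥ 600; DTI 36.1% ≤ 38% → qualifies.
Product B: score 751 ≥ 720; DTI 36.1% ≤ 38% → qualifies.
Product C: score 751 ≥ 640; DTI 36.1% ≤ 38%; employment 24 ≥ 12 mo → qualifies.
Qualifying: Product A, Product B, Product C. Lowest rate is 4.10% → Product A.

Product A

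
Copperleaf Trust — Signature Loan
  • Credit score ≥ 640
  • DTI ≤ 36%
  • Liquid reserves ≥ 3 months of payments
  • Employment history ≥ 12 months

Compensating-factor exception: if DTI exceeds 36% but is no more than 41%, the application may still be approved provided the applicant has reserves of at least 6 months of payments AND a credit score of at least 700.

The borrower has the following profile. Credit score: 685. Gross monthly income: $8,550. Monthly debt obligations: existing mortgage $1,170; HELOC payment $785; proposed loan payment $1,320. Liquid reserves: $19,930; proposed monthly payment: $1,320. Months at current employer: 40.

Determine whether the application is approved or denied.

Credit score 685 ≥ 640 (meets base)
Total debts = (1,170 + 785 + 1,320) = 3,275. DTI = 3,275/8,550 = 38.3% > 36% — standard DTI limit exceeded.
Reserves: 19,930 ÷ 1,320 = 15.1 months (meets 3-month minimum)
Employment 40 ≥ 12 months
DTI 38.3% is within the 36%–41% exception band; checking compensating factors.
Reserves 15.1 ≥ 6 months; credit score 685 < 700.
Override conditions not both satisfied; exception does not apply.

Denied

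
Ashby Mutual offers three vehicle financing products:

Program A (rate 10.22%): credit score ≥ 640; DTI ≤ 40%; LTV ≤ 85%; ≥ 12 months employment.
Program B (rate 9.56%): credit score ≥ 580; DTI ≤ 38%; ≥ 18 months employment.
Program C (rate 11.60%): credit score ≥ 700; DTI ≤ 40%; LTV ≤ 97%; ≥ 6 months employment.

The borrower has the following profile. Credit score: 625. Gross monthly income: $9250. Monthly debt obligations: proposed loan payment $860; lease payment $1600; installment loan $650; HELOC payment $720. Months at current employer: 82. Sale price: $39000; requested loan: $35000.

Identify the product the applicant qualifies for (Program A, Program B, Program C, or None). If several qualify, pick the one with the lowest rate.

Total debts = (860 + 1,600 + 650 + 720) = 3,830; DTI = 3,830/9,250 = 41.4%.
LTV = 35,000/39,000 = 89.7%.
Program A: score 625 < 640; DTI 41.4% > 40%; LTV 89.7% > 85%; employment 82 ≥ 12 mo → does not qualify.
Program B: score 625 ≥ 580; DTI 41.4% > 38%; employment 82 ≥ 18 mo → does not qualify.
Program C: score 625 < 700; DTI 41.4% > 40%; LTV 89.7% ≤ 97%; employment 82 ≥ 6 mo → does not qualify.

None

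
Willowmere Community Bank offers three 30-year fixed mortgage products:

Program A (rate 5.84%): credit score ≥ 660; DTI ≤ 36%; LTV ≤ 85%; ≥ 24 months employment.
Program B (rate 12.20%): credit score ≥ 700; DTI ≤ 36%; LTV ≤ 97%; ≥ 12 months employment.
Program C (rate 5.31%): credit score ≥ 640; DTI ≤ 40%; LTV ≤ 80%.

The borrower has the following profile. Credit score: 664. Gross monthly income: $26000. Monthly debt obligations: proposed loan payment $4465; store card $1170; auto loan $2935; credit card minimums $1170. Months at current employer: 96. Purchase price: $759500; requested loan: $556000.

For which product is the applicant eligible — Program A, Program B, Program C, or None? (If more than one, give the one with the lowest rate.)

Program C

Total debts = (4,465 + 1,170 + 2,935 + 1,170) = 9,740; DTI = 9,740/26,000 = 37.5%.
LTV = 556,000/759,500 = 73.2%.
Program A: score 664 ≥ 660; DTI 37.5% > 36%; LTV 73.2% ≤ 85%; employment 96 ≥ 24 mo → does not qualify.
Program B: score 664 < 700; DTI 37.5% > 36%; LTV 73.2% ≤ 97%; employment 96 ≥ 12 mo → does not qualify.
Program C: score 664 ≥ 640; DTI 37.5% ≤ 40%; LTV 73.2% ≤ 80% → qualifies.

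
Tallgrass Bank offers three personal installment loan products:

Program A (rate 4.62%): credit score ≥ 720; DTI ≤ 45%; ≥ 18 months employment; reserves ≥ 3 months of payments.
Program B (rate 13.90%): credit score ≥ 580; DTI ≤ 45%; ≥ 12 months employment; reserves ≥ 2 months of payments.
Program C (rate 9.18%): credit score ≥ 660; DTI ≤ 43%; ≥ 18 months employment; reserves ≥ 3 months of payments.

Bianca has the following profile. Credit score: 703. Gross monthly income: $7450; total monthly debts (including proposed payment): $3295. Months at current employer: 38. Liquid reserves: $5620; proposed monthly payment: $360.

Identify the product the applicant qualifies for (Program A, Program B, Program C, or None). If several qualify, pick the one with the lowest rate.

DTI = 3,295/7,450 = 44.2%.
Reserves = 5,620/360 = 15.6 months.
Program A: score 703 < 720; DTI 44.2% ≤ 45%; employment 38 ≥ 18 mo; reserves 15.6 ≥ 3 mo → does not qualify.
Program B: score 703 ≥ 580; DTI 44.2% ≤ 45%; employment 38 ≥ 12 mo; reserves 15.6 ≥ 2 mo → qualifies.
Program C: score 703 ≥ 660; DTI 44.2% > 43%; employment 38 ≥ 18 mo; reserves 15.6 ≥ 3 mo → does not qualify.

Program B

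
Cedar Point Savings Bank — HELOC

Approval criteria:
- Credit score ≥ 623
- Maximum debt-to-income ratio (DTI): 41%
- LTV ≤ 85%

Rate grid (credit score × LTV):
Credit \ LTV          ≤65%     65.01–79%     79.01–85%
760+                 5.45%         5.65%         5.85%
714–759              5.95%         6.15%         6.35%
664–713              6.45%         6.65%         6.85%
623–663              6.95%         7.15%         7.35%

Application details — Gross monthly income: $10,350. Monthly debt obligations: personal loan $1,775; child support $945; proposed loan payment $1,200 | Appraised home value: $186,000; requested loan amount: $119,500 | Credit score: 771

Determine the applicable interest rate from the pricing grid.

Credit score 771 ≥ 623; Total monthly debts = (1,775 + 945 + 1,200) = 3,920. Debt-to-income = 3,920/10,350 = 37.9% — meets 41% limit
LTV: 119,500 ÷ 186,000 = 64.2%, within 85% cap
Score 771 is in the 760+ band; LTV 64.2% is in the ≤65% band → 5.45%.

5.45%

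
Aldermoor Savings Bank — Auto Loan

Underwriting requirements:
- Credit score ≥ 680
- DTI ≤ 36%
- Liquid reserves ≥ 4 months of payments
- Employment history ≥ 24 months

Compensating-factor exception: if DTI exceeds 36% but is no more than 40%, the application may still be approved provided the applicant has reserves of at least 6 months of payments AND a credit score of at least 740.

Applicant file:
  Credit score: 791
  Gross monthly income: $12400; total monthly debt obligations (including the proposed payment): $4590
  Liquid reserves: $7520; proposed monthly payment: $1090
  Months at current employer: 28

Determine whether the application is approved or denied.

Approved

Credit score 791 ≥ 680 (meets base)
DTI: 4,590 ÷ 12,400 = 37%, over the 36% base limit.
Reserves: 7,520 ÷ 1,090 = 6.9 months (meets 4-month minimum)
Employment 28 ≥ 24 months
37% falls in the override range (36%–40%), so the compensating-factor test applies.
Override check — reserves: 6.9 mo (ok); score: 791 (ok).
Both compensating conditions met → exception applies.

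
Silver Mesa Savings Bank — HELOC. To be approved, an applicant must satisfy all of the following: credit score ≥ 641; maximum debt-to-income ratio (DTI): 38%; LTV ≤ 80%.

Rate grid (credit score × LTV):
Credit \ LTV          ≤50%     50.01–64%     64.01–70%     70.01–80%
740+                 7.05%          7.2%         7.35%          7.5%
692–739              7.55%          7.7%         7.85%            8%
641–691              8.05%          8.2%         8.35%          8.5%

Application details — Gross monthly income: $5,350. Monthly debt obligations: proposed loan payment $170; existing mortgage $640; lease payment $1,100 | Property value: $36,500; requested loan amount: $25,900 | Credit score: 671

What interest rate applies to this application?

Credit score 671 ≥ 641; Total monthly debts = (170 + 640 + 1,100) = 1,910. Debt-to-income = 1,910/5,350 = 35.7% — meets 38% limit
LTV = 25,900/36,500 = 71% ≤ 80%
Row: 671 falls in 641–691. Column: 71% falls in 70.01–80%. Rate = 8.5%.

8.5%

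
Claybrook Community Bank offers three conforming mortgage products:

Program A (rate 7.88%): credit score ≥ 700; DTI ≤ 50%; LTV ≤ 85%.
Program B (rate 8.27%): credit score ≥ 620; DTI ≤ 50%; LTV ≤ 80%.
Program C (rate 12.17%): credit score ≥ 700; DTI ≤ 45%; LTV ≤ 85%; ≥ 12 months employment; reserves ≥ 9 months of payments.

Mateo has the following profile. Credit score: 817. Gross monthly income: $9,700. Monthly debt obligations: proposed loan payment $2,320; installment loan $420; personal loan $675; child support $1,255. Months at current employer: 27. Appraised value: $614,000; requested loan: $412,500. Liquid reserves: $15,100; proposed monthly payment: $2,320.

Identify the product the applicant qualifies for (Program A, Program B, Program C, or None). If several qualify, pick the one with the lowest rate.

Program A

Total debts = (2,320 + 420 + 675 + 1,255) = 4,670; DTI = 4,670/9,700 = 48.1%.
LTV = 412,500/614,000 = 67.2%.
Reserves = 15,100/2,320 = 6.5 months.
Program A: score 817 ≥ 700; DTI 48.1% ≤ 50%; LTV 67.2% ≤ 85% → qualifies.
Program B: score 817 ≥ 620; DTI 48.1% ≤ 50%; LTV 67.2% ≤ 80% → qualifies.
Program C: score 817 ≥ 700; DTI 48.1% > 45%; LTV 67.2% ≤ 85%; employment 27 ≥ 12 mo; reserves 6.5 < 9 mo → does not qualify.
Qualifying: Program A, Program B. Lowest rate is 7.88% → Program A.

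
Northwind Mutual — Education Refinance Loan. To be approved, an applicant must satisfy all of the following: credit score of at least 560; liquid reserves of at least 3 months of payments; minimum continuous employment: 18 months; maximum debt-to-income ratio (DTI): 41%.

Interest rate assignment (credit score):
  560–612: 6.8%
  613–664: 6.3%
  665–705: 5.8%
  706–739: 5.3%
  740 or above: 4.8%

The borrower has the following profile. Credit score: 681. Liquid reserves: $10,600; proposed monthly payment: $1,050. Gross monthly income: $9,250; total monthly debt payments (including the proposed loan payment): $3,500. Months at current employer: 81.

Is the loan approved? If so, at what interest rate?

Credit score 681 ≥ 560 (meets minimum)
Liquid reserves cover 10,600/1,050 = 10.1 months — ≥ 3 required
Employment 81 ≥ 18 months
DTI = 3,500/9,250 = 37.8% ≤ 41%
All requirements met. Score 681 falls in the 665–705 tier → 5.8%.

Approved at 5.8%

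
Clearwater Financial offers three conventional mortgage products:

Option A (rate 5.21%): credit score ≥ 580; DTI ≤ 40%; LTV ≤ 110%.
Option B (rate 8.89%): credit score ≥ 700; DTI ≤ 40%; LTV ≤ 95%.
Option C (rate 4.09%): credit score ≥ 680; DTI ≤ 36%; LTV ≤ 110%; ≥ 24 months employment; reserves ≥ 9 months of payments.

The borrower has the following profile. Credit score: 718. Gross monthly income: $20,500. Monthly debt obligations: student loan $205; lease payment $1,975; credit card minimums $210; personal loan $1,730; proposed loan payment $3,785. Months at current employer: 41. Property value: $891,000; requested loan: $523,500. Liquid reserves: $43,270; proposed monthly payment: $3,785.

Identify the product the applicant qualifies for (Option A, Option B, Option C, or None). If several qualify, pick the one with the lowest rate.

Option A

Total debts = (205 + 1,975 + 210 + 1,730 + 3,785) = 7,905; DTI = 7,905/20,500 = 38.6%.
LTV = 523,500/891,000 = 58.8%.
Reserves = 43,270/3,785 = 11.4 months.
Option A: score 718 ≥ 580; DTI 38.6% ≤ 40%; LTV 58.8% ≤ 110% → qualifies.
Option B: score 718 ≥ 700; DTI 38.6% ≤ 40%; LTV 58.8% ≤ 95% → qualifies.
Option C: score 718 ≥ 680; DTI 38.6% > 36%; LTV 58.8% ≤ 110%; employment 41 ≥ 24 mo; reserves 11.4 ≥ 9 mo → does not qualify.
Qualifying: Option A, Option B. Lowest rate is 5.21% → Option A.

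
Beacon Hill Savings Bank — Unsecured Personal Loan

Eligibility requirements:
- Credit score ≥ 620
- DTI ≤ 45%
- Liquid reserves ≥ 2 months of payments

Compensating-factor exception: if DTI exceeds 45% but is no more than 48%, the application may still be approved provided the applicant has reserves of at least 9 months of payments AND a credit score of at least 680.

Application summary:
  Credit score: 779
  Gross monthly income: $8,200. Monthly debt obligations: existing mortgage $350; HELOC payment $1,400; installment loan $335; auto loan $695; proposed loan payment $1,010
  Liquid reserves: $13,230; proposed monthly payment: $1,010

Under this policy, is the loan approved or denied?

Credit score 779 ≥ 620 (meets base)
Total debts = (350 + 1,400 + 335 + 695 + 1,010) = 3,790. DTI = 3,790/8,200 = 46.2% > 45% — standard DTI limit exceeded.
Reserves = 13,230/1,010 = 13.1 months ≥ 2
DTI 46.2% is within the 45%–48% exception band; checking compensating factors.
Reserves 13.1 ≥ 9 months; credit score 779 ≥ 680.
Both compensating conditions met → exception applies.

Approved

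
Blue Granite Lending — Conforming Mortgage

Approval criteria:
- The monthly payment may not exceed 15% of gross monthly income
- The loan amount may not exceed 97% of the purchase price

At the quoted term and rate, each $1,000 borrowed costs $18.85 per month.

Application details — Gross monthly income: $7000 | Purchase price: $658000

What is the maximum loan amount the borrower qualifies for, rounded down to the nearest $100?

$55,700

Payment cap: 15% × $7,000 = $1,050/month.
At $18.85 per $1,000, that supports 1,050/18.85 × 1,000 ≈ $55,702 → $55,700.
LTV cap: 97% × $658,000 = $638,260 → $638,200.
Binding constraint: payment-to-income.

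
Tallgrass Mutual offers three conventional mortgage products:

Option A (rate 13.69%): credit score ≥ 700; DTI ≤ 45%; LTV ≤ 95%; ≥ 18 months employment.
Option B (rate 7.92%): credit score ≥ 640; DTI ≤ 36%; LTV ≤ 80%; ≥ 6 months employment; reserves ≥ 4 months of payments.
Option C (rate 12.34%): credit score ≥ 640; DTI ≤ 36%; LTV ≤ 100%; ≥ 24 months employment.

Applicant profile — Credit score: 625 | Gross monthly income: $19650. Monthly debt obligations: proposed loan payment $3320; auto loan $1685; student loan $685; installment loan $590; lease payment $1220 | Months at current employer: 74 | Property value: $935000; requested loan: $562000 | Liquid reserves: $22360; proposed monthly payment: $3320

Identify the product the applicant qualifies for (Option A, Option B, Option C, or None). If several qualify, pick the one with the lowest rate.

None

Total debts = (3,320 + 1,685 + 685 + 590 + 1,220) = 7,500; DTI = 7,500/19,650 = 38.2%.
LTV = 562,000/935,000 = 60.1%.
Reserves = 22,360/3,320 = 6.7 months.
Option A: score 625 < 700; DTI 38.2% ≤ 45%; LTV 60.1% ≤ 95%; employment 74 ≥ 18 mo → does not qualify.
Option B: score 625 < 640; DTI 38.2% > 36%; LTV 60.1% ≤ 80%; employment 74 ≥ 6 mo; reserves 6.7 ≥ 4 mo → does not qualify.
Option C: score 625 < 640; DTI 38.2% > 36%; LTV 60.1% ≤ 100%; employment 74 ≥ 24 mo → does not qualify.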